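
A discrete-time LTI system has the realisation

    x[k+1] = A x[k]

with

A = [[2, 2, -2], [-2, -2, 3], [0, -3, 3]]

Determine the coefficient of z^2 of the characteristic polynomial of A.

-3

Expand det(zI - A) for the 3×3 matrix.
p(z) = z^3 - 3z^2 + 9z - 6.
(Check: constant term = det(-A) = (-1)^3 det A = -6; coefficient of z^2 = -tr A = -3.)
The coefficient of z^2 is -3.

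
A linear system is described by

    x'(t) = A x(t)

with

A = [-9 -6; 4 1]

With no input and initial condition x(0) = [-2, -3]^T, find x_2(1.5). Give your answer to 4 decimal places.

det(sI - A) = s^2 - (tr A)s + det A, with tr A = (-9) + 1 = -8 and det A = (-9)·1 - (-6)·4 = -9 - (-24) = 15.
So p(s) = det(sI - A) = s^2 + 8s + 15.
Factor s^2 + 8s + 15: two numbers with sum -8 and product 15 are -3 and -5, so s^2 + 8s + 15 = (s + 3)(s + 5).
Hence p(s) = (s + 3) (s + 5), with roots -5, -3.
The eigenvalues -5, -3 are distinct and real, so A is diagonalisable and x(t) = e^{At} x(0) = V diag(e^{λ_i t}) V^{-1} x(0), where the columns of V are the eigenvectors.
λ = -5: A - (-5)I = [[-4, -6], [4, 6]]. Row 1 gives (-4)·v1 + (-6)·v2 = 0, so take v_1 = [3, -2]^T.
λ = -3: A - (-3)I = [[-6, -6], [4, 4]]. Row 1 gives (-6)·v1 + (-6)·v2 = 0, so take v_2 = [-1, 1]^T.
V = [v_1 v_2] = [[3, -1], [-2, 1]] has det V = 1, so V^{-1} = adj(V)/det V = [[1, 1], [2, 3]].
Modal coordinates z(0) = V^{-1} x(0): 1·(-2) + 1·(-3) = -5; 2·(-2) + 3·(-3) = -13; so z(0) = [-5, -13]^T.
x_2(t) = Σ_i (v_i)_2 · z_i(0) · e^{λ_i t} (row 2 of V times the modal terms).
x_2(1.5) = (-2)·(-5)·e^{-5·1.5} + 1·(-13)·e^{-3·1.5} = 10·0.000553 + (-13)·0.011109 = -0.1389.

-0.1389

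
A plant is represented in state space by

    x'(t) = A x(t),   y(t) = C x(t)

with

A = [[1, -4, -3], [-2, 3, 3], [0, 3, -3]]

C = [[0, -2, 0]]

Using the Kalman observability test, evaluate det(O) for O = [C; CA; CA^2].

96

CA = [[4, -6, -6]]
CA^2 = [[16, -52, -12]]
Observability matrix O = [C; CA; CA^2] = [[0, -2, 0], [4, -6, -6], [16, -52, -12]]
Expanding along the first row, det(O) = 0·((-6)·(-12) - (-6)·(-52)) - (-2)·(4·(-12) - (-6)·16) + 0·(4·(-52) - (-6)·16) = 0·(-240) - (-2)·48 + 0·(-112) = 96
Since det(O) ≠ 0, rank(O) = 3 and the system is completely observable.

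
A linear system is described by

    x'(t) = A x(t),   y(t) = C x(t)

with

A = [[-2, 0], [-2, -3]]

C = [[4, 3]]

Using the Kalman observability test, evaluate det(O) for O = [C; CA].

CA = [[-14, -9]]
Observability matrix O = [C; CA] = [[4, 3], [-14, -9]]
det(O) = 4·(-9) - 3·(-14) = -36 - (-42) = 6
Since det(O) ≠ 0, rank(O) = 2 and the system is completely observable.

6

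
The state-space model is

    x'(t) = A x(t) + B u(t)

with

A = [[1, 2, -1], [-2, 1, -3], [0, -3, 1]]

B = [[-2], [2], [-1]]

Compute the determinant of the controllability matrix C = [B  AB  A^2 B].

268

AB = [[3], [9], [-7]]
A^2B = [[28], [24], [-34]]
Controllability matrix C = [B  AB  A^2B] = [[-2, 3, 28], [2, 9, 24], [-1, -7, -34]]
Expanding along the first row, det(C) = (-2)·(9·(-34) - 24·(-7)) - 3·(2·(-34) - 24·(-1)) + 28·(2·(-7) - 9·(-1)) = (-2)·(-138) - 3·(-44) + 28·(-5) = 268
Since det(C) ≠ 0, rank(C) = 3 and the system is completely controllable.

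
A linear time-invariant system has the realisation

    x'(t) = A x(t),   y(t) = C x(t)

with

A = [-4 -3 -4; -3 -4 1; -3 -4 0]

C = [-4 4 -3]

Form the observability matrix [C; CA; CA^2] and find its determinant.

-16639

CA = [[13, 8, 20]]
CA^2 = [[-136, -151, -44]]
Observability matrix O = [C; CA; CA^2] = [[-4, 4, -3], [13, 8, 20], [-136, -151, -44]]
Expanding along the first row, det(O) = (-4)·(8·(-44) - 20·(-151)) - 4·(13·(-44) - 20·(-136)) + (-3)·(13·(-151) - 8·(-136)) = (-4)·2668 - 4·2148 + (-3)·(-875) = -16639
Since det(O) ≠ 0, rank(O) = 3 and the system is completely observable.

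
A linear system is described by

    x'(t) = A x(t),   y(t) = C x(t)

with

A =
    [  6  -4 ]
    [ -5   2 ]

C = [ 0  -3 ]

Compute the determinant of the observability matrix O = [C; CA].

CA = [[15, -6]]
Observability matrix O = [C; CA] = [[0, -3], [15, -6]]
det(O) = 0·(-6) - (-3)·15 = 0 - (-45) = 45
Since det(O) ≠ 0, rank(O) = 2 and the system is completely observable.

45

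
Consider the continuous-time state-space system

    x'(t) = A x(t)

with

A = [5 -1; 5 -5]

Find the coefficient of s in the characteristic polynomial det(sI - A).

0

For a 2×2 matrix, det(sI - A) = s^2 - (tr A)s + det A.
tr A = 0, det A = -20.
So p(s) = s^2 - 20.
The coefficient of s is 0.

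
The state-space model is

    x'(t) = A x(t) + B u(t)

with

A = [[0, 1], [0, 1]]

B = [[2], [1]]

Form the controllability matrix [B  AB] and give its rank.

AB = [[1], [1]]
Controllability matrix C = [B  AB] = [[2, 1], [1, 1]]
det(C) = 2·1 - 1·1 = 2 - 1 = 1 ≠ 0, so rank(C) = 2.
rank(C) = 2 = n, so the pair (A, B) is completely controllable.

2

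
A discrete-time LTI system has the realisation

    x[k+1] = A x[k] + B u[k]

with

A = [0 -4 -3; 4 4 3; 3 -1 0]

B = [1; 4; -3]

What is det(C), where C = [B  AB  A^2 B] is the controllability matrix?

AB = [[-7], [11], [-1]]
A^2B = [[-41], [13], [-32]]
Controllability matrix C = [B  AB  A^2B] = [[1, -7, -41], [4, 11, 13], [-3, -1, -32]]
Expanding along the first row, det(C) = 1·(11·(-32) - 13·(-1)) - (-7)·(4·(-32) - 13·(-3)) + (-41)·(4·(-1) - 11·(-3)) = 1·(-339) - (-7)·(-89) + (-41)·29 = -2151
Since det(C) ≠ 0, rank(C) = 3 and the system is completely controllable.

-2151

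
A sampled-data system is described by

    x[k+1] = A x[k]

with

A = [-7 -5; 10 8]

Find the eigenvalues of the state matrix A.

det(zI - A) = z^2 - (tr A)z + det A, with tr A = (-7) + 8 = 1 and det A = (-7)·8 - (-5)·10 = -56 - (-50) = -6.
So p(z) = det(zI - A) = z^2 - z - 6.
Factor z^2 - z - 6: two numbers with sum 1 and product -6 are 3 and -2, so z^2 - z - 6 = (z - 3)(z + 2).
Hence p(z) = (z - 3) (z + 2), with roots -2, 3.

-2, 3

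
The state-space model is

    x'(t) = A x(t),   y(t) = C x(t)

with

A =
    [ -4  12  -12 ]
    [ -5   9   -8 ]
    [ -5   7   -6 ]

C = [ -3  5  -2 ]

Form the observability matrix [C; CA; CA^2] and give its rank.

CA = [[-3, -5, 8]]
CA^2 = [[-3, -25, 28]]
Observability matrix O = [C; CA; CA^2] = [[-3, 5, -2], [-3, -5, 8], [-3, -25, 28]]
The columns c1, c2, c3 of O are linearly dependent: c1 + c2 + c3 = 0 (check each entry), so rank(O) ≤ 2.
The 2×2 minor from rows 1, 2, columns 1, 2 is (-3)·(-5) - 5·(-3) = 15 - (-15) = 30 ≠ 0, so rank(O) = 2.
rank(O) = 2 < n = 3, so the pair (A, C) is not completely observable.

2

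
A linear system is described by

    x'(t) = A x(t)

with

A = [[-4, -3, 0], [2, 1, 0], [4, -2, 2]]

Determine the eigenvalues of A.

det(sI - A) = s^3 - (tr A)s^2 + (M11 + M22 + M33)s - det A, where Mii is the 2×2 principal minor of A obtained by deleting row i and column i.
tr A = (-4) + 1 + 2 = -1; M11 = 1·2 - 0·(-2) = 2 - 0 = 2; M22 = (-4)·2 - 0·4 = -8 - 0 = -8; M33 = (-4)·1 - (-3)·2 = -4 - (-6) = 2; sum of minors = -4.
det A = (-4)·(1·2 - 0·(-2)) - (-3)·(2·2 - 0·4) + 0·(2·(-2) - 1·4) = (-4)·2 - (-3)·4 + 0·(-8) = 4.
So p(s) = det(sI - A) = s^3 + s^2 - 4s - 4.
Rational-root test: any integer root divides -4. Testing small divisors, s = -1 works: p(-1) = -1 + 1 + 4 + (-4) = 0, so (s + 1) is a factor.
Dividing, p(s) = (s + 1)(s^2 - 4).
Factor s^2 - 4: two numbers with sum 0 and product -4 are 2 and -2, so s^2 - 4 = (s - 2)(s + 2).
Hence p(s) = (s - 2) (s + 1) (s + 2), with roots -2, -1, 2.
At least one eigenvalue has non-negative real part, so the system is not asymptotically stable.

-2, -1, 2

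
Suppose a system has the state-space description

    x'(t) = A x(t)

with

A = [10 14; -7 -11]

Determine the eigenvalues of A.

det(sI - A) = s^2 - (tr A)s + det A, with tr A = 10 + (-11) = -1 and det A = 10·(-11) - 14·(-7) = -110 - (-98) = -12.
So p(s) = det(sI - A) = s^2 + s - 12.
Factor s^2 + s - 12: two numbers with sum -1 and product -12 are 3 and -4, so s^2 + s - 12 = (s - 3)(s + 4).
Hence p(s) = (s - 3) (s + 4), with roots -4, 3.
At least one eigenvalue has non-negative real part, so the system is not asymptotically stable.

-4, 3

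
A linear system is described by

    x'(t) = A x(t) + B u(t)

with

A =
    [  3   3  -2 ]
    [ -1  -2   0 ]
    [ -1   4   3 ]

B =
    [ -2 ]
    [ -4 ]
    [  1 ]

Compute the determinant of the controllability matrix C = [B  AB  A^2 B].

-2972

AB = [[-20], [10], [-11]]
A^2B = [[-8], [0], [27]]
Controllability matrix C = [B  AB  A^2B] = [[-2, -20, -8], [-4, 10, 0], [1, -11, 27]]
Expanding along the first row, det(C) = (-2)·(10·27 - 0·(-11)) - (-20)·((-4)·27 - 0·1) + (-8)·((-4)·(-11) - 10·1) = (-2)·270 - (-20)·(-108) + (-8)·34 = -2972
Since det(C) ≠ 0, rank(C) = 3 and the system is completely controllable.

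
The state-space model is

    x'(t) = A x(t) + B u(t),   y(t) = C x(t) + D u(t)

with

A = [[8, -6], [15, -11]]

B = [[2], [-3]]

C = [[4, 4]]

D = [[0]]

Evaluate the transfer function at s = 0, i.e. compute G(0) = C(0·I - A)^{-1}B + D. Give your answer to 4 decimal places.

188.0000

G(0) = C(-A)^{-1}B + D = -C A^{-1} B + D.
det A = 2, so A^{-1} = (1/2)·adj(A) = [[-11/2, 3], [-15/2, 4]]
A^{-1} B = [-20, -27]^T
C A^{-1} B = -188
G(0) = D - C A^{-1} B = 0 - (-188) = 188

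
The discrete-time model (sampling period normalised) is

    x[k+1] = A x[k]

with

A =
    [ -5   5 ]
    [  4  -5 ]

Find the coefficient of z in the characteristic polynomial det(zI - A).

For a 2×2 matrix, det(zI - A) = z^2 - (tr A)z + det A.
tr A = -10, det A = 5.
So p(z) = z^2 + 10z + 5.
The coefficient of z is 10.

10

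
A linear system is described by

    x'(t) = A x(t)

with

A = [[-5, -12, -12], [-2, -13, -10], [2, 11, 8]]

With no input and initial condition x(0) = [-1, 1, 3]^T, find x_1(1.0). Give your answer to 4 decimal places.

det(sI - A) = s^3 - (tr A)s^2 + (M11 + M22 + M33)s - det A, where Mii is the 2×2 principal minor of A obtained by deleting row i and column i.
tr A = (-5) + (-13) + 8 = -10; M11 = (-13)·8 - (-10)·11 = -104 - (-110) = 6; M22 = (-5)·8 - (-12)·2 = -40 - (-24) = -16; M33 = (-5)·(-13) - (-12)·(-2) = 65 - 24 = 41; sum of minors = 31.
det A = (-5)·((-13)·8 - (-10)·11) - (-12)·((-2)·8 - (-10)·2) + (-12)·((-2)·11 - (-13)·2) = (-5)·6 - (-12)·4 + (-12)·4 = -30.
So p(s) = det(sI - A) = s^3 + 10s^2 + 31s + 30.
Rational-root test: any integer root divides 30. Testing small divisors, s = -2 works: p(-2) = -8 + 40 + (-62) + 30 = 0, so (s + 2) is a factor.
Dividing, p(s) = (s + 2)(s^2 + 8s + 15).
Factor s^2 + 8s + 15: two numbers with sum -8 and product 15 are -3 and -5, so s^2 + 8s + 15 = (s + 3)(s + 5).
Hence p(s) = (s + 2) (s + 3) (s + 5), with roots -5, -3, -2.
The eigenvalues -5, -3, -2 are distinct and real, so A is diagonalisable and x(t) = e^{At} x(0) = V diag(e^{λ_i t}) V^{-1} x(0), where the columns of V are the eigenvectors.
λ = -5: A - (-5)I = [[0, -12, -12], [-2, -8, -10], [2, 11, 13]]. v must be orthogonal to every row; (row 1) × (row 2) = [24, 24, -24], so take v_1 = [1, 1, -1]^T.
λ = -3: A - (-3)I = [[-2, -12, -12], [-2, -10, -10], [2, 11, 11]]. v must be orthogonal to every row; (row 1) × (row 2) = [0, 4, -4], so take v_2 = [0, 1, -1]^T.
λ = -2: A - (-2)I = [[-3, -12, -12], [-2, -11, -10], [2, 11, 10]]. v must be orthogonal to every row; (row 1) × (row 2) = [-12, -6, 9], so take v_3 = [-4, -2, 3]^T.
V = [v_1 v_2 v_3] = [[1, 0, -4], [1, 1, -2], [-1, -1, 3]] has det V = 1, so V^{-1} = adj(V)/det V = [[1, 4, 4], [-1, -1, -2], [0, 1, 1]].
Modal coordinates z(0) = V^{-1} x(0): 1·(-1) + 4·1 + 4·3 = 15; (-1)·(-1) + (-1)·1 + (-2)·3 = -6; 0·(-1) + 1·1 + 1·3 = 4; so z(0) = [15, -6, 4]^T.
x_1(t) = Σ_i (v_i)_1 · z_i(0) · e^{λ_i t} (row 1 of V times the modal terms).
x_1(1.0) = 1·15·e^{-5·1.0} + 0·(-6)·e^{-3·1.0} + (-4)·4·e^{-2·1.0} = 15·0.006738 + 0·0.049787 + (-16)·0.135335 = -2.0643.

-2.0643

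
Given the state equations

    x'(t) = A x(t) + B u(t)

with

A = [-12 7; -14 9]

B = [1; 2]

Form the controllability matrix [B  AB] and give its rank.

AB = [[2], [4]]
Controllability matrix C = [B  AB] = [[1, 2], [2, 4]]
Every column of C is a scalar multiple of column 1 = [1, 2] (multipliers 1, 2), so the columns span a one-dimensional space.
C ≠ 0, hence rank(C) = 1.
rank(C) = 1 < n = 2, so the pair (A, B) is not completely controllable.

1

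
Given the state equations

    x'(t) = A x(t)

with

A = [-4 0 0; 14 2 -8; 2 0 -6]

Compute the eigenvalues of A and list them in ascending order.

-6, -4, 2

det(sI - A) = s^3 - (tr A)s^2 + (M11 + M22 + M33)s - det A, where Mii is the 2×2 principal minor of A obtained by deleting row i and column i.
tr A = (-4) + 2 + (-6) = -8; M11 = 2·(-6) - (-8)·0 = -12 - 0 = -12; M22 = (-4)·(-6) - 0·2 = 24 - 0 = 24; M33 = (-4)·2 - 0·14 = -8 - 0 = -8; sum of minors = 4.
det A = (-4)·(2·(-6) - (-8)·0) - 0·(14·(-6) - (-8)·2) + 0·(14·0 - 2·2) = (-4)·(-12) - 0·(-68) + 0·(-4) = 48.
So p(s) = det(sI - A) = s^3 + 8s^2 + 4s - 48.
Rational-root test: any integer root divides -48. Testing small divisors, s = 2 works: p(2) = 8 + 32 + 8 + (-48) = 0, so (s - 2) is a factor.
Dividing, p(s) = (s - 2)(s^2 + 10s + 24).
Factor s^2 + 10s + 24: two numbers with sum -10 and product 24 are -4 and -6, so s^2 + 10s + 24 = (s + 4)(s + 6).
Hence p(s) = (s - 2) (s + 4) (s + 6), with roots -6, -4, 2.
At least one eigenvalue has non-negative real part, so the system is not asymptotically stable.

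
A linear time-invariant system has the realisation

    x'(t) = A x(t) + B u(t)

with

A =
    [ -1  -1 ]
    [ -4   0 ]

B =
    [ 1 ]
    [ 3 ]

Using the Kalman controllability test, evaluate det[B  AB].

AB = [[-4], [-4]]
Controllability matrix C = [B  AB] = [[1, -4], [3, -4]]
det(C) = 1·(-4) - (-4)·3 = -4 - (-12) = 8
Since det(C) ≠ 0, rank(C) = 2 and the system is completely controllable.

8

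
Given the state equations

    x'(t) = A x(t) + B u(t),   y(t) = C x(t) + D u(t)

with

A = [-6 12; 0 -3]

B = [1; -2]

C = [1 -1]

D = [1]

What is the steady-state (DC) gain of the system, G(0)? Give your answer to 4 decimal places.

G(0) = C(-A)^{-1}B + D = -C A^{-1} B + D.
det A = 18, so A^{-1} = (1/18)·adj(A) = [[-1/6, -2/3], [0, -1/3]]
A^{-1} B = [7/6, 2/3]^T
C A^{-1} B = 1/2
G(0) = D - C A^{-1} B = 1 - (1/2) = 1/2 ≈ 0.5000

0.5000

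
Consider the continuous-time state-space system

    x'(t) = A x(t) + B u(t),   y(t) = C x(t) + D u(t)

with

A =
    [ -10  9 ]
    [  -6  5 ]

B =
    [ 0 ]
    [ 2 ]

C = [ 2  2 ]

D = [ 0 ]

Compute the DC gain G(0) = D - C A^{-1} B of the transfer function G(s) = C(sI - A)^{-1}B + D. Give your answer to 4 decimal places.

G(0) = C(-A)^{-1}B + D = -C A^{-1} B + D.
det A = 4, so A^{-1} = (1/4)·adj(A) = [[5/4, -9/4], [3/2, -5/2]]
A^{-1} B = [-9/2, -5]^T
C A^{-1} B = -19
G(0) = D - C A^{-1} B = 0 - (-19) = 19

19.0000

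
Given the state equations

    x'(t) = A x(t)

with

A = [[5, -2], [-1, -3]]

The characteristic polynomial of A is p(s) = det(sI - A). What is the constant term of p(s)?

For a 2×2 matrix, det(sI - A) = s^2 - (tr A)s + det A.
tr A = 2, det A = -17.
So p(s) = s^2 - 2s - 17.
The constant term is -17.

-17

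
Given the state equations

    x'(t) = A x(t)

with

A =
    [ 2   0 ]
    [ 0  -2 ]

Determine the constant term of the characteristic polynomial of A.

For a 2×2 matrix, det(sI - A) = s^2 - (tr A)s + det A.
tr A = 0, det A = -4.
So p(s) = s^2 - 4.
The constant term is -4.

-4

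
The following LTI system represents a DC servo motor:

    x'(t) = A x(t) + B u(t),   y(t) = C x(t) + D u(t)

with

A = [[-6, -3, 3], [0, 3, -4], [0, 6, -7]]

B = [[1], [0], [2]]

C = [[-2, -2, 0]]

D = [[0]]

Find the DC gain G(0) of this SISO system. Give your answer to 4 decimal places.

4.3333

G(0) = C(-A)^{-1}B + D = -C A^{-1} B + D.
det A = -18, so A^{-1} = (1/-18)·adj(A) = [[-1/6, 1/6, -1/6], [0, -7/3, 4/3], [0, -2, 1]]
A^{-1} B = [-1/2, 8/3, 2]^T
C A^{-1} B = -13/3
G(0) = D - C A^{-1} B = 0 - (-13/3) = 13/3 ≈ 4.3333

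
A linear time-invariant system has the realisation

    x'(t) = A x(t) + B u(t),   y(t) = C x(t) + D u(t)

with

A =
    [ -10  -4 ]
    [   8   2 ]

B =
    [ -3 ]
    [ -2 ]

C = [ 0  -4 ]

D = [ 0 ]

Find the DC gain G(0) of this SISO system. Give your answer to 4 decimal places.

14.6667

G(0) = C(-A)^{-1}B + D = -C A^{-1} B + D.
det A = 12, so A^{-1} = (1/12)·adj(A) = [[1/6, 1/3], [-2/3, -5/6]]
A^{-1} B = [-7/6, 11/3]^T
C A^{-1} B = -44/3
G(0) = D - C A^{-1} B = 0 - (-44/3) = 44/3 ≈ 14.6667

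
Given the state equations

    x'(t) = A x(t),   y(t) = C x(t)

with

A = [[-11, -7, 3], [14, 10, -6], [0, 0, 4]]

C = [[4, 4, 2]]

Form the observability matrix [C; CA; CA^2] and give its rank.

CA = [[12, 12, -4]]
CA^2 = [[36, 36, -52]]
Observability matrix O = [C; CA; CA^2] = [[4, 4, 2], [12, 12, -4], [36, 36, -52]]
The columns c1, c2, c3 of O are linearly dependent: -c1 + c2 = 0 (check each entry), so rank(O) ≤ 2.
The 2×2 minor from rows 1, 2, columns 1, 3 is 4·(-4) - 2·12 = -16 - 24 = -40 ≠ 0, so rank(O) = 2.
rank(O) = 2 < n = 3, so the pair (A, C) is not completely observable.

2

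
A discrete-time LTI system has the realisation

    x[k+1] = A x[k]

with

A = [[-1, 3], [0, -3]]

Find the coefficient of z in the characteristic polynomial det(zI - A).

4

For a 2×2 matrix, det(zI - A) = z^2 - (tr A)z + det A.
tr A = -4, det A = 3.
So p(z) = z^2 + 4z + 3.
The coefficient of z is 4.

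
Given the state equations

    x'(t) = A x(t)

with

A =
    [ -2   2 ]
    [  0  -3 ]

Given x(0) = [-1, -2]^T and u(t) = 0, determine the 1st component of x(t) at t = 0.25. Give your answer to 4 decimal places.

-1.1432

det(sI - A) = s^2 - (tr A)s + det A, with tr A = (-2) + (-3) = -5 and det A = (-2)·(-3) - 2·0 = 6 - 0 = 6.
So p(s) = det(sI - A) = s^2 + 5s + 6.
Factor s^2 + 5s + 6: two numbers with sum -5 and product 6 are -2 and -3, so s^2 + 5s + 6 = (s + 2)(s + 3).
Hence p(s) = (s + 2) (s + 3), with roots -3, -2.
The eigenvalues -3, -2 are distinct and real, so A is diagonalisable and x(t) = e^{At} x(0) = V diag(e^{λ_i t}) V^{-1} x(0), where the columns of V are the eigenvectors.
λ = -3: A - (-3)I = [[1, 2], [0, 0]]. Row 1 gives 1·v1 + 2·v2 = 0, so take v_1 = [-2, 1]^T.
λ = -2: A - (-2)I = [[0, 2], [0, -1]]. Row 1 gives 0·v1 + 2·v2 = 0, so take v_2 = [1, 0]^T.
V = [v_1 v_2] = [[-2, 1], [1, 0]] has det V = -1, so V^{-1} = adj(V)/det V = [[0, 1], [1, 2]].
Modal coordinates z(0) = V^{-1} x(0): 0·(-1) + 1·(-2) = -2; 1·(-1) + 2·(-2) = -5; so z(0) = [-2, -5]^T.
x_1(t) = Σ_i (v_i)_1 · z_i(0) · e^{λ_i t} (row 1 of V times the modal terms).
x_1(0.25) = (-2)·(-2)·e^{-3·0.25} + 1·(-5)·e^{-2·0.25} = 4·0.472367 + (-5)·0.606531 = -1.1432.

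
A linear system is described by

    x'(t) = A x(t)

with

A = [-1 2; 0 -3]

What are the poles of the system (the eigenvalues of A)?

det(sI - A) = s^2 - (tr A)s + det A, with tr A = (-1) + (-3) = -4 and det A = (-1)·(-3) - 2·0 = 3 - 0 = 3.
So p(s) = det(sI - A) = s^2 + 4s + 3.
Factor s^2 + 4s + 3: two numbers with sum -4 and product 3 are -1 and -3, so s^2 + 4s + 3 = (s + 1)(s + 3).
Hence p(s) = (s + 1) (s + 3), with roots -3, -1.
All eigenvalues have negative real part, so the system is asymptotically stable.

-3, -1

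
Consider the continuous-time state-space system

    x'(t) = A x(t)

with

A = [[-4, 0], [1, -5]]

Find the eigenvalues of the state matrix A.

det(sI - A) = s^2 - (tr A)s + det A, with tr A = (-4) + (-5) = -9 and det A = (-4)·(-5) - 0·1 = 20 - 0 = 20.
So p(s) = det(sI - A) = s^2 + 9s + 20.
Factor s^2 + 9s + 20: two numbers with sum -9 and product 20 are -4 and -5, so s^2 + 9s + 20 = (s + 4)(s + 5).
Hence p(s) = (s + 4) (s + 5), with roots -5, -4.
All eigenvalues have negative real part, so the system is asymptotically stable.

-5, -4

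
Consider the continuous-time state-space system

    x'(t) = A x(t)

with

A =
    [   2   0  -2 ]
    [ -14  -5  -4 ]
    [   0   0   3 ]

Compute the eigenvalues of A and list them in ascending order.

det(sI - A) = s^3 - (tr A)s^2 + (M11 + M22 + M33)s - det A, where Mii is the 2×2 principal minor of A obtained by deleting row i and column i.
tr A = 2 + (-5) + 3 = 0; M11 = (-5)·3 - (-4)·0 = -15 - 0 = -15; M22 = 2·3 - (-2)·0 = 6 - 0 = 6; M33 = 2·(-5) - 0·(-14) = -10 - 0 = -10; sum of minors = -19.
det A = 2·((-5)·3 - (-4)·0) - 0·((-14)·3 - (-4)·0) + (-2)·((-14)·0 - (-5)·0) = 2·(-15) - 0·(-42) + (-2)·0 = -30.
So p(s) = det(sI - A) = s^3 - 19s + 30.
Rational-root test: any integer root divides 30. Testing small divisors, s = 2 works: p(2) = 8 + 0 + (-38) + 30 = 0, so (s - 2) is a factor.
Dividing, p(s) = (s - 2)(s^2 + 2s - 15).
Factor s^2 + 2s - 15: two numbers with sum -2 and product -15 are 3 and -5, so s^2 + 2s - 15 = (s - 3)(s + 5).
Hence p(s) = (s - 3) (s - 2) (s + 5), with roots -5, 2, 3.
At least one eigenvalue has non-negative real part, so the system is not asymptotically stable.

-5, 2, 3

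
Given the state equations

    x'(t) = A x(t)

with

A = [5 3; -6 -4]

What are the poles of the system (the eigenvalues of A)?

-1, 2

det(sI - A) = s^2 - (tr A)s + det A, with tr A = 5 + (-4) = 1 and det A = 5·(-4) - 3·(-6) = -20 - (-18) = -2.
So p(s) = det(sI - A) = s^2 - s - 2.
Factor s^2 - s - 2: two numbers with sum 1 and product -2 are 2 and -1, so s^2 - s - 2 = (s - 2)(s + 1).
Hence p(s) = (s - 2) (s + 1), with roots -1, 2.
At least one eigenvalue has non-negative real part, so the system is not asymptotically stable.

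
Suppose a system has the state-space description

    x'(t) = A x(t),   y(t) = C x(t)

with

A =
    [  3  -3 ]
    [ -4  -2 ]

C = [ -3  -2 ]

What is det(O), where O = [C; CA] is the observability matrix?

-41

CA = [[-1, 13]]
Observability matrix O = [C; CA] = [[-3, -2], [-1, 13]]
det(O) = (-3)·13 - (-2)·(-1) = -39 - 2 = -41
Since det(O) ≠ 0, rank(O) = 2 and the system is completely observable.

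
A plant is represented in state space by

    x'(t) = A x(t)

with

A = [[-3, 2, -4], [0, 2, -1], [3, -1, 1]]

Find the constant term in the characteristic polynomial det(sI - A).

Expand det(sI - A) for the 3×3 matrix.
p(s) = s^3 + 4s - 15.
(Check: constant term = det(-A) = (-1)^3 det A = -15; coefficient of s^2 = -tr A = 0.)
The constant term is -15.

-15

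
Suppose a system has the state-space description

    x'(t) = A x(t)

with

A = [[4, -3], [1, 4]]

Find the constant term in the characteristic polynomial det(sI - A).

For a 2×2 matrix, det(sI - A) = s^2 - (tr A)s + det A.
tr A = 8, det A = 19.
So p(s) = s^2 - 8s + 19.
The constant term is 19.

19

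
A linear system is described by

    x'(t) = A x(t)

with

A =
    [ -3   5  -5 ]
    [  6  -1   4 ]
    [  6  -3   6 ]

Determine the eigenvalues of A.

det(sI - A) = s^3 - (tr A)s^2 + (M11 + M22 + M33)s - det A, where Mii is the 2×2 principal minor of A obtained by deleting row i and column i.
tr A = (-3) + (-1) + 6 = 2; M11 = (-1)·6 - 4·(-3) = -6 - (-12) = 6; M22 = (-3)·6 - (-5)·6 = -18 - (-30) = 12; M33 = (-3)·(-1) - 5·6 = 3 - 30 = -27; sum of minors = -9.
det A = (-3)·((-1)·6 - 4·(-3)) - 5·(6·6 - 4·6) + (-5)·(6·(-3) - (-1)·6) = (-3)·6 - 5·12 + (-5)·(-12) = -18.
So p(s) = det(sI - A) = s^3 - 2s^2 - 9s + 18.
Rational-root test: any integer root divides 18. Testing small divisors, s = 2 works: p(2) = 8 + (-8) + (-18) + 18 = 0, so (s - 2) is a factor.
Dividing, p(s) = (s - 2)(s^2 - 9).
Factor s^2 - 9: two numbers with sum 0 and product -9 are 3 and -3, so s^2 - 9 = (s - 3)(s + 3).
Hence p(s) = (s - 3) (s - 2) (s + 3), with roots -3, 2, 3.
At least one eigenvalue has non-negative real part, so the system is not asymptotically stable.

-3, 2, 3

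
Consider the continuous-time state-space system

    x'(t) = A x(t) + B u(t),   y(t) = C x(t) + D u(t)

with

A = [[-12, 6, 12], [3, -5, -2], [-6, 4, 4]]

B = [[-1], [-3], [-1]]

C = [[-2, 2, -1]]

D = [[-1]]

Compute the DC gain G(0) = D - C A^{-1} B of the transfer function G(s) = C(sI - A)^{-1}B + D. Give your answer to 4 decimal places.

G(0) = C(-A)^{-1}B + D = -C A^{-1} B + D.
det A = -72, so A^{-1} = (1/-72)·adj(A) = [[1/6, -1/3, -2/3], [0, -1/3, -1/6], [1/4, -1/6, -7/12]]
A^{-1} B = [3/2, 7/6, 5/6]^T
C A^{-1} B = -3/2
G(0) = D - C A^{-1} B = -1 - (-3/2) = 1/2 ≈ 0.5000

0.5000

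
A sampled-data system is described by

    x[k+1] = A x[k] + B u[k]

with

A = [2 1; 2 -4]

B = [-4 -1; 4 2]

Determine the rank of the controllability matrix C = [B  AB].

AB = [[-4, 0], [-24, -10]]
Controllability matrix C = [B  AB] = [[-4, -1, -4, 0], [4, 2, -24, -10]]
Take the 2×2 submatrix of C formed by columns 1, 2: [[-4, -1], [4, 2]]. Its determinant is (-4)·2 - (-1)·4 = -8 - (-4) = -4 ≠ 0.
So rank(C) ≥ 2; since C has 2 rows, rank(C) = 2.
rank(C) = 2 = n, so the pair (A, B) is completely controllable.

2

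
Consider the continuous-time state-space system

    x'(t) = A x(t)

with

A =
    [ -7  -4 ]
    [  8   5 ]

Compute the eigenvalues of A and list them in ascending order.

-3, 1

det(sI - A) = s^2 - (tr A)s + det A, with tr A = (-7) + 5 = -2 and det A = (-7)·5 - (-4)·8 = -35 - (-32) = -3.
So p(s) = det(sI - A) = s^2 + 2s - 3.
Factor s^2 + 2s - 3: two numbers with sum -2 and product -3 are 1 and -3, so s^2 + 2s - 3 = (s - 1)(s + 3).
Hence p(s) = (s - 1) (s + 3), with roots -3, 1.
At least one eigenvalue has non-negative real part, so the system is not asymptotically stable.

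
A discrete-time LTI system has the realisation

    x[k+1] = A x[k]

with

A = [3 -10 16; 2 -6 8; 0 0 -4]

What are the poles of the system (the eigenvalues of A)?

det(zI - A) = z^3 - (tr A)z^2 + (M11 + M22 + M33)z - det A, where Mii is the 2×2 principal minor of A obtained by deleting row i and column i.
tr A = 3 + (-6) + (-4) = -7; M11 = (-6)·(-4) - 8·0 = 24 - 0 = 24; M22 = 3·(-4) - 16·0 = -12 - 0 = -12; M33 = 3·(-6) - (-10)·2 = -18 - (-20) = 2; sum of minors = 14.
det A = 3·((-6)·(-4) - 8·0) - (-10)·(2·(-4) - 8·0) + 16·(2·0 - (-6)·0) = 3·24 - (-10)·(-8) + 16·0 = -8.
So p(z) = det(zI - A) = z^3 + 7z^2 + 14z + 8.
Rational-root test: any integer root divides 8. Testing small divisors, z = -1 works: p(-1) = -1 + 7 + (-14) + 8 = 0, so (z + 1) is a factor.
Dividing, p(z) = (z + 1)(z^2 + 6z + 8).
Factor z^2 + 6z + 8: two numbers with sum -6 and product 8 are -2 and -4, so z^2 + 6z + 8 = (z + 2)(z + 4).
Hence p(z) = (z + 1) (z + 2) (z + 4), with roots -4, -2, -1.

-4, -2, -1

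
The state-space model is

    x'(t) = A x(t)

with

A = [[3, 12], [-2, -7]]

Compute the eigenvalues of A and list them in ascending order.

-3, -1

det(sI - A) = s^2 - (tr A)s + det A, with tr A = 3 + (-7) = -4 and det A = 3·(-7) - 12·(-2) = -21 - (-24) = 3.
So p(s) = det(sI - A) = s^2 + 4s + 3.
Factor s^2 + 4s + 3: two numbers with sum -4 and product 3 are -1 and -3, so s^2 + 4s + 3 = (s + 1)(s + 3).
Hence p(s) = (s + 1) (s + 3), with roots -3, -1.
All eigenvalues have negative real part, so the system is asymptotically stable.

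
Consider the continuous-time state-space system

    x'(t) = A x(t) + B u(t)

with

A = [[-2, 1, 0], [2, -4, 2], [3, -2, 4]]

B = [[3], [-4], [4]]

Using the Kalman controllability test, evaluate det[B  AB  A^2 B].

AB = [[-10], [30], [33]]
A^2B = [[50], [-74], [42]]
Controllability matrix C = [B  AB  A^2B] = [[3, -10, 50], [-4, 30, -74], [4, 33, 42]]
Expanding along the first row, det(C) = 3·(30·42 - (-74)·33) - (-10)·((-4)·42 - (-74)·4) + 50·((-4)·33 - 30·4) = 3·3702 - (-10)·128 + 50·(-252) = -214
Since det(C) ≠ 0, rank(C) = 3 and the system is completely controllable.

-214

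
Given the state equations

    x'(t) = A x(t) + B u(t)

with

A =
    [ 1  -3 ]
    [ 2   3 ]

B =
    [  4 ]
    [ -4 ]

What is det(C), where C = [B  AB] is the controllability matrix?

AB = [[16], [-4]]
Controllability matrix C = [B  AB] = [[4, 16], [-4, -4]]
det(C) = 4·(-4) - 16·(-4) = -16 - (-64) = 48
Since det(C) ≠ 0, rank(C) = 2 and the system is completely controllable.

48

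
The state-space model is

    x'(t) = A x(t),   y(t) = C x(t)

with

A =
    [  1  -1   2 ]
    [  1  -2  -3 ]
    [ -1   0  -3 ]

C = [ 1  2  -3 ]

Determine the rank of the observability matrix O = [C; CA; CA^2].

CA = [[6, -5, 5]]
CA^2 = [[-4, 4, 12]]
Observability matrix O = [C; CA; CA^2] = [[1, 2, -3], [6, -5, 5], [-4, 4, 12]]
det(O) = 1·((-5)·12 - 5·4) - 2·(6·12 - 5·(-4)) + (-3)·(6·4 - (-5)·(-4)) = 1·(-80) - 2·92 + (-3)·4 = -276 ≠ 0, so rank(O) = 3.
rank(O) = 3 = n, so the pair (A, C) is completely observable.

3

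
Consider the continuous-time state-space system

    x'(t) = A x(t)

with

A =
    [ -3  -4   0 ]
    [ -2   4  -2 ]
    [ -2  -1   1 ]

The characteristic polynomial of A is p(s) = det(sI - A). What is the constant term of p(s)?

Expand det(sI - A) for the 3×3 matrix.
p(s) = s^3 - 2s^2 - 21s + 30.
(Check: constant term = det(-A) = (-1)^3 det A = 30; coefficient of s^2 = -tr A = -2.)
The constant term is 30.

30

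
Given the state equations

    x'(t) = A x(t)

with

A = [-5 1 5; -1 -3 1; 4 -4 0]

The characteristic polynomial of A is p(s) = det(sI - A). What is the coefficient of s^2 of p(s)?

Expand det(sI - A) for the 3×3 matrix.
p(s) = s^3 + 8s^2 - 64.
(Check: constant term = det(-A) = (-1)^3 det A = -64; coefficient of s^2 = -tr A = 8.)
The coefficient of s^2 is 8.

8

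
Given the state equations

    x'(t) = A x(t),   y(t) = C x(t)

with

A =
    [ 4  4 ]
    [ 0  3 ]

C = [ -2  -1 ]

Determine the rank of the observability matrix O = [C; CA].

2

CA = [[-8, -11]]
Observability matrix O = [C; CA] = [[-2, -1], [-8, -11]]
det(O) = (-2)·(-11) - (-1)·(-8) = 22 - 8 = 14 ≠ 0, so rank(O) = 2.
rank(O) = 2 = n, so the pair (A, C) is completely observable.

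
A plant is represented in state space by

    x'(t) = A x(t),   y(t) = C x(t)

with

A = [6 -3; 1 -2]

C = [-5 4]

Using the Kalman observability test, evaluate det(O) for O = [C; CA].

CA = [[-26, 7]]
Observability matrix O = [C; CA] = [[-5, 4], [-26, 7]]
det(O) = (-5)·7 - 4·(-26) = -35 - (-104) = 69
Since det(O) ≠ 0, rank(O) = 2 and the system is completely observable.

69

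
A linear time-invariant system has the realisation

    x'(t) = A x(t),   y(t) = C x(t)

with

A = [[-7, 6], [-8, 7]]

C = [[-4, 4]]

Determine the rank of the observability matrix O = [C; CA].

1

CA = [[-4, 4]]
Observability matrix O = [C; CA] = [[-4, 4], [-4, 4]]
Every row of O is a scalar multiple of row 1 = [-4, 4] (multipliers 1, 1), so the rows span a one-dimensional space.
O ≠ 0, hence rank(O) = 1.
rank(O) = 1 < n = 2, so the pair (A, C) is not completely observable.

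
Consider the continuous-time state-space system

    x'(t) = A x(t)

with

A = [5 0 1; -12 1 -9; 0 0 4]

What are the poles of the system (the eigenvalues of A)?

1, 4, 5

det(sI - A) = s^3 - (tr A)s^2 + (M11 + M22 + M33)s - det A, where Mii is the 2×2 principal minor of A obtained by deleting row i and column i.
tr A = 5 + 1 + 4 = 10; M11 = 1·4 - (-9)·0 = 4 - 0 = 4; M22 = 5·4 - 1·0 = 20 - 0 = 20; M33 = 5·1 - 0·(-12) = 5 - 0 = 5; sum of minors = 29.
det A = 5·(1·4 - (-9)·0) - 0·((-12)·4 - (-9)·0) + 1·((-12)·0 - 1·0) = 5·4 - 0·(-48) + 1·0 = 20.
So p(s) = det(sI - A) = s^3 - 10s^2 + 29s - 20.
Rational-root test: any integer root divides -20. Testing small divisors, s = 1 works: p(1) = 1 + (-10) + 29 + (-20) = 0, so (s - 1) is a factor.
Dividing, p(s) = (s - 1)(s^2 - 9s + 20).
Factor s^2 - 9s + 20: two numbers with sum 9 and product 20 are 5 and 4, so s^2 - 9s + 20 = (s - 5)(s - 4).
Hence p(s) = (s - 5) (s - 4) (s - 1), with roots 1, 4, 5.
At least one eigenvalue has non-negative real part, so the system is not asymptotically stable.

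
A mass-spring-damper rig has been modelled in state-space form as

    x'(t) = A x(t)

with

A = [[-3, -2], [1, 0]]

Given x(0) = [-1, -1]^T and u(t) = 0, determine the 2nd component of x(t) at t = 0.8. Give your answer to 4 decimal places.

det(sI - A) = s^2 - (tr A)s + det A, with tr A = (-3) + 0 = -3 and det A = (-3)·0 - (-2)·1 = 0 - (-2) = 2.
So p(s) = det(sI - A) = s^2 + 3s + 2.
Factor s^2 + 3s + 2: two numbers with sum -3 and product 2 are -1 and -2, so s^2 + 3s + 2 = (s + 1)(s + 2).
Hence p(s) = (s + 1) (s + 2), with roots -2, -1.
The eigenvalues -2, -1 are distinct and real, so A is diagonalisable and x(t) = e^{At} x(0) = V diag(e^{λ_i t}) V^{-1} x(0), where the columns of V are the eigenvectors.
λ = -2: A - (-2)I = [[-1, -2], [1, 2]]. Row 1 gives (-1)·v1 + (-2)·v2 = 0, so take v_1 = [2, -1]^T.
λ = -1: A - (-1)I = [[-2, -2], [1, 1]]. Row 1 gives (-2)·v1 + (-2)·v2 = 0, so take v_2 = [1, -1]^T.
V = [v_1 v_2] = [[2, 1], [-1, -1]] has det V = -1, so V^{-1} = adj(V)/det V = [[1, 1], [-1, -2]].
Modal coordinates z(0) = V^{-1} x(0): 1·(-1) + 1·(-1) = -2; (-1)·(-1) + (-2)·(-1) = 3; so z(0) = [-2, 3]^T.
x_2(t) = Σ_i (v_i)_2 · z_i(0) · e^{λ_i t} (row 2 of V times the modal terms).
x_2(0.8) = (-1)·(-2)·e^{-2·0.8} + (-1)·3·e^{-1·0.8} = 2·0.201897 + (-3)·0.449329 = -0.9442.

-0.9442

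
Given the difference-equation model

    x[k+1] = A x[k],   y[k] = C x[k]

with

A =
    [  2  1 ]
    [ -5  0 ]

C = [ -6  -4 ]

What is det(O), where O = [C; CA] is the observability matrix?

CA = [[8, -6]]
Observability matrix O = [C; CA] = [[-6, -4], [8, -6]]
det(O) = (-6)·(-6) - (-4)·8 = 36 - (-32) = 68
Since det(O) ≠ 0, rank(O) = 2 and the system is completely observable.

68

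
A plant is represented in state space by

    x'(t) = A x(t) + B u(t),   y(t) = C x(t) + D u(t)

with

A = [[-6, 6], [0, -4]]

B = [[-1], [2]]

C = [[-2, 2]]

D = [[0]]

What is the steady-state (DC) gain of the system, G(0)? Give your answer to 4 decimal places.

G(0) = C(-A)^{-1}B + D = -C A^{-1} B + D.
det A = 24, so A^{-1} = (1/24)·adj(A) = [[-1/6, -1/4], [0, -1/4]]
A^{-1} B = [-1/3, -1/2]^T
C A^{-1} B = -1/3
G(0) = D - C A^{-1} B = 0 - (-1/3) = 1/3 ≈ 0.3333

0.3333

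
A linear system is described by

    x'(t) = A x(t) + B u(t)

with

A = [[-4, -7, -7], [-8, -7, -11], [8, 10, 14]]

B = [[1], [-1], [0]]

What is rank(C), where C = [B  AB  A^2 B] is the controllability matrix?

2

AB = [[3], [-1], [-2]]
A^2B = [[9], [5], [-14]]
Controllability matrix C = [B  AB  A^2B] = [[1, 3, 9], [-1, -1, 5], [0, -2, -14]]
The rows r1, r2, r3 of C are linearly dependent: r1 + r2 + r3 = 0 (check each entry), so rank(C) ≤ 2.
The 2×2 minor from rows 1, 2, columns 1, 2 is 1·(-1) - 3·(-1) = -1 - (-3) = 2 ≠ 0, so rank(C) = 2.
rank(C) = 2 < n = 3, so the pair (A, B) is not completely controllable.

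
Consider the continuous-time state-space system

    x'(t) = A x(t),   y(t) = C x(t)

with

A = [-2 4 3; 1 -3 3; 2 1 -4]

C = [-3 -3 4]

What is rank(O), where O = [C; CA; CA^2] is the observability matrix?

3

CA = [[11, 1, -34]]
CA^2 = [[-89, 7, 172]]
Observability matrix O = [C; CA; CA^2] = [[-3, -3, 4], [11, 1, -34], [-89, 7, 172]]
det(O) = (-3)·(1·172 - (-34)·7) - (-3)·(11·172 - (-34)·(-89)) + 4·(11·7 - 1·(-89)) = (-3)·410 - (-3)·(-1134) + 4·166 = -3968 ≠ 0, so rank(O) = 3.
rank(O) = 3 = n, so the pair (A, C) is completely observable.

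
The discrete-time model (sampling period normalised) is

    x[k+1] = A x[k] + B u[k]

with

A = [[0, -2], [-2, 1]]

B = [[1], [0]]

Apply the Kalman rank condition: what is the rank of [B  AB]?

2

AB = [[0], [-2]]
Controllability matrix C = [B  AB] = [[1, 0], [0, -2]]
det(C) = 1·(-2) - 0·0 = -2 - 0 = -2 ≠ 0, so rank(C) = 2.
rank(C) = 2 = n, so the pair (A, B) is completely controllable.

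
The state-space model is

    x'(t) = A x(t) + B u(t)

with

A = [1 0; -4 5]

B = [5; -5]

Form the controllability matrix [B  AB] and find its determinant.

-200

AB = [[5], [-45]]
Controllability matrix C = [B  AB] = [[5, 5], [-5, -45]]
det(C) = 5·(-45) - 5·(-5) = -225 - (-25) = -200
Since det(C) ≠ 0, rank(C) = 2 and the system is completely controllable.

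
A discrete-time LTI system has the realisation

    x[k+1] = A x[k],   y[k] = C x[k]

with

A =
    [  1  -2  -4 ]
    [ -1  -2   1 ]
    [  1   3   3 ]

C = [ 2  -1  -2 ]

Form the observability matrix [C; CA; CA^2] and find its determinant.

-7

CA = [[1, -8, -15]]
CA^2 = [[-6, -31, -57]]
Observability matrix O = [C; CA; CA^2] = [[2, -1, -2], [1, -8, -15], [-6, -31, -57]]
Expanding along the first row, det(O) = 2·((-8)·(-57) - (-15)·(-31)) - (-1)·(1·(-57) - (-15)·(-6)) + (-2)·(1·(-31) - (-8)·(-6)) = 2·(-9) - (-1)·(-147) + (-2)·(-79) = -7
Since det(O) ≠ 0, rank(O) = 3 and the system is completely observable.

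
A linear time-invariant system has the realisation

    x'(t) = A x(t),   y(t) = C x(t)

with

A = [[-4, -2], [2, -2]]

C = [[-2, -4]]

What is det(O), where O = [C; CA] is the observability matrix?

CA = [[0, 12]]
Observability matrix O = [C; CA] = [[-2, -4], [0, 12]]
det(O) = (-2)·12 - (-4)·0 = -24 - 0 = -24
Since det(O) ≠ 0, rank(O) = 2 and the system is completely observable.

-24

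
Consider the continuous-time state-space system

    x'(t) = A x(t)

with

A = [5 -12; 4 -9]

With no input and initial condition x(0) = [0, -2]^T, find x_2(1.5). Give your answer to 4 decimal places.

1.2499

det(sI - A) = s^2 - (tr A)s + det A, with tr A = 5 + (-9) = -4 and det A = 5·(-9) - (-12)·4 = -45 - (-48) = 3.
So p(s) = det(sI - A) = s^2 + 4s + 3.
Factor s^2 + 4s + 3: two numbers with sum -4 and product 3 are -1 and -3, so s^2 + 4s + 3 = (s + 1)(s + 3).
Hence p(s) = (s + 1) (s + 3), with roots -3, -1.
The eigenvalues -3, -1 are distinct and real, so A is diagonalisable and x(t) = e^{At} x(0) = V diag(e^{λ_i t}) V^{-1} x(0), where the columns of V are the eigenvectors.
λ = -3: A - (-3)I = [[8, -12], [4, -6]]. Row 1 gives 8·v1 + (-12)·v2 = 0, so take v_1 = [3, 2]^T.
λ = -1: A - (-1)I = [[6, -12], [4, -8]]. Row 1 gives 6·v1 + (-12)·v2 = 0, so take v_2 = [-2, -1]^T.
V = [v_1 v_2] = [[3, -2], [2, -1]] has det V = 1, so V^{-1} = adj(V)/det V = [[-1, 2], [-2, 3]].
Modal coordinates z(0) = V^{-1} x(0): (-1)·0 + 2·(-2) = -4; (-2)·0 + 3·(-2) = -6; so z(0) = [-4, -6]^T.
x_2(t) = Σ_i (v_i)_2 · z_i(0) · e^{λ_i t} (row 2 of V times the modal terms).
x_2(1.5) = 2·(-4)·e^{-3·1.5} + (-1)·(-6)·e^{-1·1.5} = (-8)·0.011109 + 6·0.223130 = 1.2499.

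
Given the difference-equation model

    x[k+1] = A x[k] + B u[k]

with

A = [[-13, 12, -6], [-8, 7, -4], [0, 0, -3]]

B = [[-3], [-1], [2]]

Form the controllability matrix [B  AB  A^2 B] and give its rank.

2

AB = [[15], [9], [-6]]
A^2B = [[-51], [-33], [18]]
Controllability matrix C = [B  AB  A^2B] = [[-3, 15, -51], [-1, 9, -33], [2, -6, 18]]
The rows r1, r2, r3 of C are linearly dependent: r1 - r2 + r3 = 0 (check each entry), so rank(C) ≤ 2.
The 2×2 minor from rows 1, 2, columns 1, 2 is (-3)·9 - 15·(-1) = -27 - (-15) = -12 ≠ 0, so rank(C) = 2.
rank(C) = 2 < n = 3, so the pair (A, B) is not completely controllable.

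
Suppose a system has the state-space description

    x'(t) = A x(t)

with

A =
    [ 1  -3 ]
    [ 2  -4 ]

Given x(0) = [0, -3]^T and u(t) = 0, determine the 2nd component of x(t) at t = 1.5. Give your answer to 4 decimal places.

det(sI - A) = s^2 - (tr A)s + det A, with tr A = 1 + (-4) = -3 and det A = 1·(-4) - (-3)·2 = -4 - (-6) = 2.
So p(s) = det(sI - A) = s^2 + 3s + 2.
Factor s^2 + 3s + 2: two numbers with sum -3 and product 2 are -1 and -2, so s^2 + 3s + 2 = (s + 1)(s + 2).
Hence p(s) = (s + 1) (s + 2), with roots -2, -1.
The eigenvalues -2, -1 are distinct and real, so A is diagonalisable and x(t) = e^{At} x(0) = V diag(e^{λ_i t}) V^{-1} x(0), where the columns of V are the eigenvectors.
λ = -2: A - (-2)I = [[3, -3], [2, -2]]. Row 1 gives 3·v1 + (-3)·v2 = 0, so take v_1 = [1, 1]^T.
λ = -1: A - (-1)I = [[2, -3], [2, -3]]. Row 1 gives 2·v1 + (-3)·v2 = 0, so take v_2 = [3, 2]^T.
V = [v_1 v_2] = [[1, 3], [1, 2]] has det V = -1, so V^{-1} = adj(V)/det V = [[-2, 3], [1, -1]].
Modal coordinates z(0) = V^{-1} x(0): (-2)·0 + 3·(-3) = -9; 1·0 + (-1)·(-3) = 3; so z(0) = [-9, 3]^T.
x_2(t) = Σ_i (v_i)_2 · z_i(0) · e^{λ_i t} (row 2 of V times the modal terms).
x_2(1.5) = 1·(-9)·e^{-2·1.5} + 2·3·e^{-1·1.5} = (-9)·0.049787 + 6·0.223130 = 0.8907.

0.8907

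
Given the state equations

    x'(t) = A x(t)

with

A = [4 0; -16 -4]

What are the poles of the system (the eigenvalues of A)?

-4, 4

det(sI - A) = s^2 - (tr A)s + det A, with tr A = 4 + (-4) = 0 and det A = 4·(-4) - 0·(-16) = -16 - 0 = -16.
So p(s) = det(sI - A) = s^2 - 16.
Factor s^2 - 16: two numbers with sum 0 and product -16 are 4 and -4, so s^2 - 16 = (s - 4)(s + 4).
Hence p(s) = (s - 4) (s + 4), with roots -4, 4.
At least one eigenvalue has non-negative real part, so the system is not asymptotically stable.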